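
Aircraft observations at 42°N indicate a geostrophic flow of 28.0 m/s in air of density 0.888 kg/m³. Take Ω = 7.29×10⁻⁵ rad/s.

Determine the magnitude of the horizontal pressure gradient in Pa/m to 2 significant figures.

Coriolis parameter at 42°N:
f = 2Ω sin φ = 2 × 7.29×10⁻⁵ × sin 42° = 9.76×10⁻⁵ s⁻¹
Geostrophic balance rearranged: |∂P/∂n| = f ρ V_g
|∂P/∂n| = 9.76×10⁻⁵ × 0.888 × 28.0 = 2.43×10⁻³ Pa/m

2.4×10⁻³ Pa/m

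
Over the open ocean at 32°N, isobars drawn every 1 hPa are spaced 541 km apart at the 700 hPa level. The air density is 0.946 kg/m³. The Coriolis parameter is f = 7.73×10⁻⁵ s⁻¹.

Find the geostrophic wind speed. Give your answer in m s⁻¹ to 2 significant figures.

Pressure gradient: |∂P/∂n| = 100 Pa / 541000 m = 1.85×10⁻⁴ Pa/m
Geostrophic balance (pressure-gradient force = Coriolis force):
V_g = (1/(fρ)) |∂P/∂n| = 1.85×10⁻⁴ / (7.73×10⁻⁵ × 0.946) = 2.53 m/s

2.5 m s⁻¹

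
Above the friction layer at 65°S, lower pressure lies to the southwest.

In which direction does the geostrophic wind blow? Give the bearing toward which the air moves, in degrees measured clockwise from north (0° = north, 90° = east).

135°

The pressure-gradient force points toward the southwest (bearing 225°).
Geostrophic balance: in the Southern Hemisphere the Coriolis force deflects motion to the left, so the geostrophic wind blows 90° to the left of the pressure-gradient force (low pressure on the right).
Rotating 225° by 90° counterclockwise gives 135° — the wind blows toward the southeast.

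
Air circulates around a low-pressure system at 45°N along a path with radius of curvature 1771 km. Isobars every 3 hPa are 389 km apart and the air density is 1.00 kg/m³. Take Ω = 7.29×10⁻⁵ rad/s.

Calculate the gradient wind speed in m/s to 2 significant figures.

7.2 m/s

Coriolis parameter at 45°N:
f = 2Ω sin φ = 2 × 7.29×10⁻⁵ × sin 45° = 1.03×10⁻⁴ s⁻¹
Pressure gradient: |∂P/∂n| = 300 Pa / 389000 m = 7.71×10⁻⁴ Pa/m
Geostrophic speed: V_g = |∂P/∂n|/(fρ) = 7.71×10⁻⁴/(1.03×10⁻⁴ × 1.00) = 7.48 m/s
Around a low, centrifugal force acts outward with Coriolis, so pressure-gradient force balances both:
(1/ρ)|∂P/∂n| = fV + V²/R  →  V² + fR·V − fR·V_g = 0
With fR = 1.03×10⁻⁴ × 1771×10³ m = 183 m/s:
V = [−fR + √((fR)² + 4 fR V_g)]/2 = [−183 + √(183² + 4×183×7.48)]/2 = 7.2 m/s
Subgeostrophic (V < V_g = 7.48 m/s), as expected around a low.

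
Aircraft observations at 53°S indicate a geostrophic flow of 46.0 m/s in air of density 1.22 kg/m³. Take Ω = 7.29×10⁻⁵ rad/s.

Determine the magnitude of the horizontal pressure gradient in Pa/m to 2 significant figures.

Coriolis parameter at 53°S:
f = 2Ω sin φ = 2 × 7.29×10⁻⁵ × sin 53° = 1.16×10⁻⁴ s⁻¹
Geostrophic balance rearranged: |∂P/∂n| = f ρ V_g
|∂P/∂n| = 1.16×10⁻⁴ × 1.22 × 46.0 = 6.53×10⁻³ Pa/m

6.5×10⁻³ Pa/m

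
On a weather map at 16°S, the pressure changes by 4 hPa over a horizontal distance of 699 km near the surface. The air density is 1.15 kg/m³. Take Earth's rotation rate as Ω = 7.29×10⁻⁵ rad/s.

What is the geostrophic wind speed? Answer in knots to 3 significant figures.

Coriolis parameter at 16°S:
f = 2Ω sin φ = 2 × 7.29×10⁻⁵ × sin 16° = 4.02×10⁻⁵ s⁻¹
Pressure gradient: |∂P/∂n| = 400 Pa / 699000 m = 5.72×10⁻⁴ Pa/m
Geostrophic balance (pressure-gradient force = Coriolis force):
V_g = (1/(fρ)) |∂P/∂n| = 5.72×10⁻⁴ / (4.02×10⁻⁵ × 1.15) = 12.4 m/s
Converting: 12.4 m/s × 1.944 = 24.1 knots

24.1 knots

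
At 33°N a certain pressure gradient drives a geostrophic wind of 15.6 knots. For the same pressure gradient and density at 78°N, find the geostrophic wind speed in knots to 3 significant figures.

8.69 knots

With the same pressure gradient and density, V_g ∝ 1/f ∝ 1/sin φ.
V₂ = V₁ · sin φ₁ / sin φ₂ = 15.6 × sin 33° / sin 78°
V₂ = 15.6 × 0.5446/0.9781 = 8.69 knots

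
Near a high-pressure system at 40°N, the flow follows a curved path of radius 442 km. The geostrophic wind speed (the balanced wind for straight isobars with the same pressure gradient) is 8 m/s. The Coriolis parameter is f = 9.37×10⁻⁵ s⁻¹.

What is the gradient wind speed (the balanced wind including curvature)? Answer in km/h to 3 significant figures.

Around a high, pressure-gradient force acts outward with centrifugal, so Coriolis balances both:
fV = (1/ρ)|∂P/∂n| + V²/R  →  V² − fR·V + fR·V_g = 0
With fR = 9.37×10⁻⁵ × 442×10³ m = 41.4 m/s:
V = [fR − √((fR)² − 4 fR V_g)]/2 = [41.4 − √(41.4² − 4×41.4×8)]/2 = 10.8 m/s
Supergeostrophic (V > V_g = 8 m/s), as expected around a high.
Converting: 10.8 m/s × 3.6 = 39.0 km/h

39.0 km/h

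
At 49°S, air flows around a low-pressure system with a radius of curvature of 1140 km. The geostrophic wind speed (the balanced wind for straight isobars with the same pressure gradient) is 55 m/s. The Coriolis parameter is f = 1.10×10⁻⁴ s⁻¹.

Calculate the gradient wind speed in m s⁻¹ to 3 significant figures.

Around a low, centrifugal force acts outward with Coriolis, so pressure-gradient force balances both:
(1/ρ)|∂P/∂n| = fV + V²/R  →  V² + fR·V − fR·V_g = 0
With fR = 1.10×10⁻⁴ × 1140×10³ m = 125 m/s:
V = [−fR + √((fR)² + 4 fR V_g)]/2 = [−125 + √(125² + 4×125×55)]/2 = 41.4 m/s
Subgeostrophic (V < V_g = 55 m/s), as expected around a low.

41.4 m s⁻¹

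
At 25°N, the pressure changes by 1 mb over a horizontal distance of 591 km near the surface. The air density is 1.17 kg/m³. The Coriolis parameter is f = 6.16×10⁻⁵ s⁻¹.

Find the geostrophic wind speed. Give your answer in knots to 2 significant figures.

4.6 knots

Pressure gradient: |∂P/∂n| = 100 Pa / 591000 m = 1.69×10⁻⁴ Pa/m
Geostrophic balance (pressure-gradient force = Coriolis force):
V_g = (1/(fρ)) |∂P/∂n| = 1.69×10⁻⁴ / (6.16×10⁻⁵ × 1.17) = 2.35 m/s
Converting: 2.35 m/s × 1.944 = 4.6 knots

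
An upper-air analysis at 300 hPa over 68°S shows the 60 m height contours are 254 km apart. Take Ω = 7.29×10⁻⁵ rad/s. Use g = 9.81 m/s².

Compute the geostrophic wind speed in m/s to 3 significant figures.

17.1 m/s

Coriolis parameter at 68°S:
f = 2Ω sin φ = 2 × 7.29×10⁻⁵ × sin 68° = 1.35×10⁻⁴ s⁻¹
Height gradient: |∂Z/∂n| = 60 m / 254000 m = 2.36×10⁻⁴
On a pressure surface, geostrophic balance gives V_g = (g/f)|∂Z/∂n|:
V_g = 9.81 × 2.36×10⁻⁴ / 1.35×10⁻⁴ = 17.1 m/s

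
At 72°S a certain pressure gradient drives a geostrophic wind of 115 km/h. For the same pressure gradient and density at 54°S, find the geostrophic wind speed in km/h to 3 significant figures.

With the same pressure gradient and density, V_g ∝ 1/f ∝ 1/sin φ.
V₂ = V₁ · sin φ₁ / sin φ₂ = 115 × sin 72° / sin 54°
V₂ = 115 × 0.9511/0.8090 = 135 km/h

135 km/h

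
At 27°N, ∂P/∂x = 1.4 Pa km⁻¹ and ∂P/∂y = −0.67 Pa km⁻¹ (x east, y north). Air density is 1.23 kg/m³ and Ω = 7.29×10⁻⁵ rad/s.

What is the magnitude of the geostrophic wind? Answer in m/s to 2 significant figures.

Coriolis parameter at 27°N:
f = 2Ω sin φ = 2 × 7.29×10⁻⁵ × sin 27° = 6.62×10⁻⁵ s⁻¹
Component geostrophic relations (x east, y north):
u_g = −(1/(fρ)) ∂P/∂y,  v_g = (1/(fρ)) ∂P/∂x
u_g = −(−0.67×10⁻³)/(6.62×10⁻⁵ × 1.23) = 8.23 m/s;  v_g = (1.4×10⁻³)/(6.62×10⁻⁵ × 1.23) = 17.2 m/s
|V_g| = √(u_g² + v_g²) = 19.1 m/s

19 m/s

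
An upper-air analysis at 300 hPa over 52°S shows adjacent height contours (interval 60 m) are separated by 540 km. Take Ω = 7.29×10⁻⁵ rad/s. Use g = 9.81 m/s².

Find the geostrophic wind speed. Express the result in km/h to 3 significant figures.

34.2 km/h

Coriolis parameter at 52°S:
f = 2Ω sin φ = 2 × 7.29×10⁻⁵ × sin 52° = 1.15×10⁻⁴ s⁻¹
Height gradient: |∂Z/∂n| = 60 m / 540000 m = 1.11×10⁻⁴
On a pressure surface, geostrophic balance gives V_g = (g/f)|∂Z/∂n|:
V_g = 9.81 × 1.11×10⁻⁴ / 1.15×10⁻⁴ = 9.49 m/s
Converting: 9.49 m/s × 3.6 = 34.2 km/h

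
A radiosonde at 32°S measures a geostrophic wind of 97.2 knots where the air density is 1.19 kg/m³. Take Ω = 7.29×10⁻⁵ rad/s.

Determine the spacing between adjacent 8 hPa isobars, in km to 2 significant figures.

Coriolis parameter at 32°S:
f = 2Ω sin φ = 2 × 7.29×10⁻⁵ × sin 32° = 7.73×10⁻⁵ s⁻¹
Wind speed in SI: 97.2 knots = 50.0 m/s
Geostrophic balance rearranged: |∂P/∂n| = f ρ V_g
|∂P/∂n| = 7.73×10⁻⁵ × 1.19 × 50.0 = 4.60×10⁻³ Pa/m
Isobar spacing: Δn = ΔP/|∂P/∂n| = 800 Pa / 4.60×10⁻³ Pa/m = 174009 m ≈ 170 km

170 km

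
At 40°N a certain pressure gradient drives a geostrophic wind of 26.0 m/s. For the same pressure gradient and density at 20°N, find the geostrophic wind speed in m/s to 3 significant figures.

48.9 m/s

With the same pressure gradient and density, V_g ∝ 1/f ∝ 1/sin φ.
V₂ = V₁ · sin φ₁ / sin φ₂ = 26.0 × sin 40° / sin 20°
V₂ = 26.0 × 0.6428/0.3420 = 48.9 m/s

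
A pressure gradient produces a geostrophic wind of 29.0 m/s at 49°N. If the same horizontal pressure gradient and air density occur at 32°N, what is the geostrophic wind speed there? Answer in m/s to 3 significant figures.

With the same pressure gradient and density, V_g ∝ 1/f ∝ 1/sin φ.
V₂ = V₁ · sin φ₁ / sin φ₂ = 29.0 × sin 49° / sin 32°
V₂ = 29.0 × 0.7547/0.5299 = 41.3 m/s

41.3 m/s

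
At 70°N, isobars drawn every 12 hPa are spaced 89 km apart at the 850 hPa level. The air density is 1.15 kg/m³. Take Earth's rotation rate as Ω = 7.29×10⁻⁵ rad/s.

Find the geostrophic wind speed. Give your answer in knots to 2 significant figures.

170 knots

Coriolis parameter at 70°N:
f = 2Ω sin φ = 2 × 7.29×10⁻⁵ × sin 70° = 1.37×10⁻⁴ s⁻¹
Pressure gradient: |∂P/∂n| = 1200 Pa / 89000 m = 1.35×10⁻² Pa/m
Geostrophic balance (pressure-gradient force = Coriolis force):
V_g = (1/(fρ)) |∂P/∂n| = 1.35×10⁻² / (1.37×10⁻⁴ × 1.15) = 85.6 m/s
Converting: 85.6 m/s × 1.944 = 170 knots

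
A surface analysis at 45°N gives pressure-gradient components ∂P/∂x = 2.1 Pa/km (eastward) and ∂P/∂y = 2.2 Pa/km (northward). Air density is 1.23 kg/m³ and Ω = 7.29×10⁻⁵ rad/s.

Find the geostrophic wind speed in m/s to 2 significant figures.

24 m/s

Coriolis parameter at 45°N:
f = 2Ω sin φ = 2 × 7.29×10⁻⁵ × sin 45° = 1.03×10⁻⁴ s⁻¹
Component geostrophic relations (x east, y north):
u_g = −(1/(fρ)) ∂P/∂y,  v_g = (1/(fρ)) ∂P/∂x
u_g = −(2.2×10⁻³)/(1.03×10⁻⁴ × 1.23) = −17.3 m/s;  v_g = (2.1×10⁻³)/(1.03×10⁻⁴ × 1.23) = 16.6 m/s
|V_g| = √(u_g² + v_g²) = 24.0 m/s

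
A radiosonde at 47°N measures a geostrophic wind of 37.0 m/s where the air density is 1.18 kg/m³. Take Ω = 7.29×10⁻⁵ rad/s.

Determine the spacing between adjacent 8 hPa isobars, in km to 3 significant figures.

172 km

Coriolis parameter at 47°N:
f = 2Ω sin φ = 2 × 7.29×10⁻⁵ × sin 47° = 1.07×10⁻⁴ s⁻¹
Geostrophic balance rearranged: |∂P/∂n| = f ρ V_g
|∂P/∂n| = 1.07×10⁻⁴ × 1.18 × 37.0 = 4.66×10⁻³ Pa/m
Isobar spacing: Δn = ΔP/|∂P/∂n| = 800 Pa / 4.66×10⁻³ Pa/m = 171839 m ≈ 172 km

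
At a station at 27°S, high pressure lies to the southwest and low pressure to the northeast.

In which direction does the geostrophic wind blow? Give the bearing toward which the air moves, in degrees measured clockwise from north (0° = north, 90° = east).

315°

The pressure-gradient force points toward the northeast (bearing 045°).
Geostrophic balance: in the Southern Hemisphere the Coriolis force deflects motion to the left, so the geostrophic wind blows 90° to the left of the pressure-gradient force (low pressure on the right).
Rotating 045° by 90° counterclockwise gives 315° — the wind blows toward the northwest.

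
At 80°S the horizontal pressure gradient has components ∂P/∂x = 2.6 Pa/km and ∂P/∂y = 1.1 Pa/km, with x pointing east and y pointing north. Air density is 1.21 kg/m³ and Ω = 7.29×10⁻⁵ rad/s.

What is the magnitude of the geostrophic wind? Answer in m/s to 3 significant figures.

Coriolis parameter at 80°S:
f = 2Ω sin φ = 2 × 7.29×10⁻⁵ × sin 80° = 1.44×10⁻⁴ s⁻¹
In the Southern Hemisphere f is negative: f = −1.44×10⁻⁴ s⁻¹.
Component geostrophic relations (x east, y north):
u_g = −(1/(fρ)) ∂P/∂y,  v_g = (1/(fρ)) ∂P/∂x
u_g = −(1.1×10⁻³)/(−1.44×10⁻⁴ × 1.21) = 6.33 m/s;  v_g = (2.6×10⁻³)/(−1.44×10⁻⁴ × 1.21) = −15.0 m/s
|V_g| = √(u_g² + v_g²) = 16.2 m/s

16.2 m/s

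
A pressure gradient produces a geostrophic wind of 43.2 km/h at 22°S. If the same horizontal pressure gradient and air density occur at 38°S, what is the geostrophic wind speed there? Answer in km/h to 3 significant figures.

With the same pressure gradient and density, V_g ∝ 1/f ∝ 1/sin φ.
V₂ = V₁ · sin φ₁ / sin φ₂ = 43.2 × sin 22° / sin 38°
V₂ = 43.2 × 0.3746/0.6157 = 26.3 km/h

26.3 km/h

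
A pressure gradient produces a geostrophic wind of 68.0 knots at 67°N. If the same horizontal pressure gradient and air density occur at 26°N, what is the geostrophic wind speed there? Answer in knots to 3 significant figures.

With the same pressure gradient and density, V_g ∝ 1/f ∝ 1/sin φ.
V₂ = V₁ · sin φ₁ / sin φ₂ = 68.0 × sin 67° / sin 26°
V₂ = 68.0 × 0.9205/0.4384 = 143 knots

143 knots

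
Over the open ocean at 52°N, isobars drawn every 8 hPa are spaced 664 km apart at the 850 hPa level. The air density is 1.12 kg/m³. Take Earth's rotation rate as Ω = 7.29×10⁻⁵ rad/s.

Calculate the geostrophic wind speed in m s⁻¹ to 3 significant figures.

9.36 m s⁻¹

Coriolis parameter at 52°N:
f = 2Ω sin φ = 2 × 7.29×10⁻⁵ × sin 52° = 1.15×10⁻⁴ s⁻¹
Pressure gradient: |∂P/∂n| = 800 Pa / 664000 m = 1.20×10⁻³ Pa/m
Geostrophic balance (pressure-gradient force = Coriolis force):
V_g = (1/(fρ)) |∂P/∂n| = 1.20×10⁻³ / (1.15×10⁻⁴ × 1.12) = 9.36 m/s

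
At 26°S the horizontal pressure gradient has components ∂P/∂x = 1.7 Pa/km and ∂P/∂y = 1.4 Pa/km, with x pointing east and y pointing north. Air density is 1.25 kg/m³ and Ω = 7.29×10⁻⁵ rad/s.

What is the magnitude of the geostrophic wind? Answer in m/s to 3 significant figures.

Coriolis parameter at 26°S:
f = 2Ω sin φ = 2 × 7.29×10⁻⁵ × sin 26° = 6.39×10⁻⁵ s⁻¹
In the Southern Hemisphere f is negative: f = −6.39×10⁻⁵ s⁻¹.
Component geostrophic relations (x east, y north):
u_g = −(1/(fρ)) ∂P/∂y,  v_g = (1/(fρ)) ∂P/∂x
u_g = −(1.4×10⁻³)/(−6.39×10⁻⁵ × 1.25) = 17.5 m/s;  v_g = (1.7×10⁻³)/(−6.39×10⁻⁵ × 1.25) = −21.3 m/s
|V_g| = √(u_g² + v_g²) = 27.6 m/s

27.6 m/s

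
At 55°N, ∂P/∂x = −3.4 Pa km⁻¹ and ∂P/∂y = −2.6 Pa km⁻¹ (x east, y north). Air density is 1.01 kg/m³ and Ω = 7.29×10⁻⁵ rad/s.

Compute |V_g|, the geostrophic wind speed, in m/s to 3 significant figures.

Coriolis parameter at 55°N:
f = 2Ω sin φ = 2 × 7.29×10⁻⁵ × sin 55° = 1.19×10⁻⁴ s⁻¹
Component geostrophic relations (x east, y north):
u_g = −(1/(fρ)) ∂P/∂y,  v_g = (1/(fρ)) ∂P/∂x
u_g = −(−2.6×10⁻³)/(1.19×10⁻⁴ × 1.01) = 21.6 m/s;  v_g = (−3.4×10⁻³)/(1.19×10⁻⁴ × 1.01) = −28.2 m/s
|V_g| = √(u_g² + v_g²) = 35.5 m/s

35.5 m/s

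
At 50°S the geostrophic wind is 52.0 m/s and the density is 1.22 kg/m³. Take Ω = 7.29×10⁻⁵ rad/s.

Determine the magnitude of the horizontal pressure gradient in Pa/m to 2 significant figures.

7.1×10⁻³ Pa/m

Coriolis parameter at 50°S:
f = 2Ω sin φ = 2 × 7.29×10⁻⁵ × sin 50° = 1.12×10⁻⁴ s⁻¹
Geostrophic balance rearranged: |∂P/∂n| = f ρ V_g
|∂P/∂n| = 1.12×10⁻⁴ × 1.22 × 52.0 = 7.09×10⁻³ Pa/m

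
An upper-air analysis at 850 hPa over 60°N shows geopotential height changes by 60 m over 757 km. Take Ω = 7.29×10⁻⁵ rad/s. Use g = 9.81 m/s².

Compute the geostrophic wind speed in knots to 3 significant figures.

12.0 knots

Coriolis parameter at 60°N:
f = 2Ω sin φ = 2 × 7.29×10⁻⁵ × sin 60° = 1.26×10⁻⁴ s⁻¹
Height gradient: |∂Z/∂n| = 60 m / 757000 m = 7.93×10⁻⁵
On a pressure surface, geostrophic balance gives V_g = (g/f)|∂Z/∂n|:
V_g = 9.81 × 7.93×10⁻⁵ / 1.26×10⁻⁴ = 6.16 m/s
Converting: 6.16 m/s × 1.944 = 12.0 knots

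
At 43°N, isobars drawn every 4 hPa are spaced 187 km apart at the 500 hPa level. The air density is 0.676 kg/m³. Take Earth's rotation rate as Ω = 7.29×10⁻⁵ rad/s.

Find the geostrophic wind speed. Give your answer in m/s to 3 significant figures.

Coriolis parameter at 43°N:
f = 2Ω sin φ = 2 × 7.29×10⁻⁵ × sin 43° = 9.94×10⁻⁵ s⁻¹
Pressure gradient: |∂P/∂n| = 400 Pa / 187000 m = 2.14×10⁻³ Pa/m
Geostrophic balance (pressure-gradient force = Coriolis force):
V_g = (1/(fρ)) |∂P/∂n| = 2.14×10⁻³ / (9.94×10⁻⁵ × 0.676) = 31.8 m/s

31.8 m/s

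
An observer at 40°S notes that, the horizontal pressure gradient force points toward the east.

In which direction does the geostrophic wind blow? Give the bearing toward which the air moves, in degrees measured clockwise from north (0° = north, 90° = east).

000°

The pressure-gradient force points toward the east (bearing 090°).
Geostrophic balance: in the Southern Hemisphere the Coriolis force deflects motion to the left, so the geostrophic wind blows 90° to the left of the pressure-gradient force (low pressure on the right).
Rotating 090° by 90° counterclockwise gives 000° — the wind blows toward the north.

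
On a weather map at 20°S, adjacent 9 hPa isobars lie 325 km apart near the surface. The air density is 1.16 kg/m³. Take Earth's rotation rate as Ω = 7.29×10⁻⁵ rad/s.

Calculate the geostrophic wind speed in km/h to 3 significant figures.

172 km/h

Coriolis parameter at 20°S:
f = 2Ω sin φ = 2 × 7.29×10⁻⁵ × sin 20° = 4.99×10⁻⁵ s⁻¹
Pressure gradient: |∂P/∂n| = 900 Pa / 325000 m = 2.77×10⁻³ Pa/m
Geostrophic balance (pressure-gradient force = Coriolis force):
V_g = (1/(fρ)) |∂P/∂n| = 2.77×10⁻³ / (4.99×10⁻⁵ × 1.16) = 47.9 m/s
Converting: 47.9 m/s × 3.6 = 172 km/h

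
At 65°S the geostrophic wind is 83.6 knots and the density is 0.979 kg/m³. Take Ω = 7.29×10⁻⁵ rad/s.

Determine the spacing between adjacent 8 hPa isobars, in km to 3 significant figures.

144 km

Coriolis parameter at 65°S:
f = 2Ω sin φ = 2 × 7.29×10⁻⁵ × sin 65° = 1.32×10⁻⁴ s⁻¹
Wind speed in SI: 83.6 knots = 43.0 m/s
Geostrophic balance rearranged: |∂P/∂n| = f ρ V_g
|∂P/∂n| = 1.32×10⁻⁴ × 0.979 × 43.0 = 5.56×10⁻³ Pa/m
Isobar spacing: Δn = ΔP/|∂P/∂n| = 800 Pa / 5.56×10⁻³ Pa/m = 143790 m ≈ 144 km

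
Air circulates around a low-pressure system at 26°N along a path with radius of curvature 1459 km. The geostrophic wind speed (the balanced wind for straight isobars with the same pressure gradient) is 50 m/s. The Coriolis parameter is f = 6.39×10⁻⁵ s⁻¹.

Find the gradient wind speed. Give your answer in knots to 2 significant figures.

70 knots

Around a low, centrifugal force acts outward with Coriolis, so pressure-gradient force balances both:
(1/ρ)|∂P/∂n| = fV + V²/R  →  V² + fR·V − fR·V_g = 0
With fR = 6.39×10⁻⁵ × 1459×10³ m = 93.2 m/s:
V = [−fR + √((fR)² + 4 fR V_g)]/2 = [−93.2 + √(93.2² + 4×93.2×50)]/2 = 36.1 m/s
Subgeostrophic (V < V_g = 50 m/s), as expected around a low.
Converting: 36.1 m/s × 1.944 = 70 knots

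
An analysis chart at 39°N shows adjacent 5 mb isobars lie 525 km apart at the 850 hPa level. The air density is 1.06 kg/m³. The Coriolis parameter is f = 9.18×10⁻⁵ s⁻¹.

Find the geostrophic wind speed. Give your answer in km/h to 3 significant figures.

Pressure gradient: |∂P/∂n| = 500 Pa / 525000 m = 9.52×10⁻⁴ Pa/m
Geostrophic balance (pressure-gradient force = Coriolis force):
V_g = (1/(fρ)) |∂P/∂n| = 9.52×10⁻⁴ / (9.18×10⁻⁵ × 1.06) = 9.79 m/s
Converting: 9.79 m/s × 3.6 = 35.2 km/h

35.2 km/h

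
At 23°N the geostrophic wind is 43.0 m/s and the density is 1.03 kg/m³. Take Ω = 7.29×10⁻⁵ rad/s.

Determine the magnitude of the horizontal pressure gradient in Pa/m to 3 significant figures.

2.52×10⁻³ Pa/m

Coriolis parameter at 23°N:
f = 2Ω sin φ = 2 × 7.29×10⁻⁵ × sin 23° = 5.70×10⁻⁵ s⁻¹
Geostrophic balance rearranged: |∂P/∂n| = f ρ V_g
|∂P/∂n| = 5.70×10⁻⁵ × 1.03 × 43.0 = 2.52×10⁻³ Pa/m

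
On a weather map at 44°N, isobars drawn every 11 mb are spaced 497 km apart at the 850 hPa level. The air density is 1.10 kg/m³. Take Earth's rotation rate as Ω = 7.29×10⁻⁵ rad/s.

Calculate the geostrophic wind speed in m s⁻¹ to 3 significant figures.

Coriolis parameter at 44°N:
f = 2Ω sin φ = 2 × 7.29×10⁻⁵ × sin 44° = 1.01×10⁻⁴ s⁻¹
Pressure gradient: |∂P/∂n| = 1100 Pa / 497000 m = 2.21×10⁻³ Pa/m
Geostrophic balance (pressure-gradient force = Coriolis force):
V_g = (1/(fρ)) |∂P/∂n| = 2.21×10⁻³ / (1.01×10⁻⁴ × 1.10) = 19.9 m/s

19.9 m s⁻¹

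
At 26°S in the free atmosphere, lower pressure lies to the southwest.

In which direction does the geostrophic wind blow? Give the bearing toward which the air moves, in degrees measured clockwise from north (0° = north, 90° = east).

The pressure-gradient force points toward the southwest (bearing 225°).
Geostrophic balance: in the Southern Hemisphere the Coriolis force deflects motion to the left, so the geostrophic wind blows 90° to the left of the pressure-gradient force (low pressure on the right).
Rotating 225° by 90° counterclockwise gives 135° — the wind blows toward the southeast.

135°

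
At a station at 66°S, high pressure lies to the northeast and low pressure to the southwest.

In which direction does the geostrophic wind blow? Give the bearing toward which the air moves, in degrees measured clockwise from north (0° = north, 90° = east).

135°

The pressure-gradient force points toward the southwest (bearing 225°).
Geostrophic balance: in the Southern Hemisphere the Coriolis force deflects motion to the left, so the geostrophic wind blows 90° to the left of the pressure-gradient force (low pressure on the right).
Rotating 225° by 90° counterclockwise gives 135° — the wind blows toward the southeast.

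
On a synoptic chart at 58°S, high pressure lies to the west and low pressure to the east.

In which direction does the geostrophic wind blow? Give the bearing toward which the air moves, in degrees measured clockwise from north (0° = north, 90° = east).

000°

The pressure-gradient force points toward the east (bearing 090°).
Geostrophic balance: in the Southern Hemisphere the Coriolis force deflects motion to the left, so the geostrophic wind blows 90° to the left of the pressure-gradient force (low pressure on the right).
Rotating 090° by 90° counterclockwise gives 000° — the wind blows toward the north.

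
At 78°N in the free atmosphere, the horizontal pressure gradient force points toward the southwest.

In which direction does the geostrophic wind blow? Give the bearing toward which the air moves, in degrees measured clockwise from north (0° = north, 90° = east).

The pressure-gradient force points toward the southwest (bearing 225°).
Geostrophic balance: in the Northern Hemisphere the Coriolis force deflects motion to the right, so the geostrophic wind blows 90° to the right of the pressure-gradient force (low pressure on the left).
Rotating 225° by 90° clockwise gives 315° — the wind blows toward the northwest.

315°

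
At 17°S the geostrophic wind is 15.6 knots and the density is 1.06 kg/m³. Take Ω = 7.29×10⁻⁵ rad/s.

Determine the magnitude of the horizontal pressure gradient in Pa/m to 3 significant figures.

Coriolis parameter at 17°S:
f = 2Ω sin φ = 2 × 7.29×10⁻⁵ × sin 17° = 4.26×10⁻⁵ s⁻¹
Wind speed in SI: 15.6 knots = 8.03 m/s
Geostrophic balance rearranged: |∂P/∂n| = f ρ V_g
|∂P/∂n| = 4.26×10⁻⁵ × 1.06 × 8.03 = 3.63×10⁻⁴ Pa/m

3.63×10⁻⁴ Pa/m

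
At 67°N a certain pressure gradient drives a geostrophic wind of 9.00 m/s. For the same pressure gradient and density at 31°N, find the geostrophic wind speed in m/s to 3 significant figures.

16.1 m/s

With the same pressure gradient and density, V_g ∝ 1/f ∝ 1/sin φ.
V₂ = V₁ · sin φ₁ / sin φ₂ = 9.00 × sin 67° / sin 31°
V₂ = 9.00 × 0.9205/0.5150 = 16.1 m/s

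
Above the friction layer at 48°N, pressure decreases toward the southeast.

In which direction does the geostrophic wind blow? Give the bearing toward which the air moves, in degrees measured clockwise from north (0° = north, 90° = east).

The pressure-gradient force points toward the southeast (bearing 135°).
Geostrophic balance: in the Northern Hemisphere the Coriolis force deflects motion to the right, so the geostrophic wind blows 90° to the right of the pressure-gradient force (low pressure on the left).
Rotating 135° by 90° clockwise gives 225° — the wind blows toward the southwest.

225°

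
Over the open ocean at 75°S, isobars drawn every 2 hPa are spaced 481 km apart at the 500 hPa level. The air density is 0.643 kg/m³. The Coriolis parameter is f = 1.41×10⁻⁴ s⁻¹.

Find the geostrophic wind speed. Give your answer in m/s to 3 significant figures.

Pressure gradient: |∂P/∂n| = 200 Pa / 481000 m = 4.16×10⁻⁴ Pa/m
Geostrophic balance (pressure-gradient force = Coriolis force):
V_g = (1/(fρ)) |∂P/∂n| = 4.16×10⁻⁴ / (1.41×10⁻⁴ × 0.643) = 4.59 m/s

4.59 m/s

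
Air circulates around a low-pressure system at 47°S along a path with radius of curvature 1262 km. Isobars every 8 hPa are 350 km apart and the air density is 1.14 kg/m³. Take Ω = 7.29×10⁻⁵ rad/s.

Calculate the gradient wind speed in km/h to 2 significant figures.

60 km/h

Coriolis parameter at 47°S:
f = 2Ω sin φ = 2 × 7.29×10⁻⁵ × sin 47° = 1.07×10⁻⁴ s⁻¹
Pressure gradient: |∂P/∂n| = 800 Pa / 350000 m = 2.29×10⁻³ Pa/m
Geostrophic speed: V_g = |∂P/∂n|/(fρ) = 2.29×10⁻³/(1.07×10⁻⁴ × 1.14) = 18.8 m/s
Around a low, centrifugal force acts outward with Coriolis, so pressure-gradient force balances both:
(1/ρ)|∂P/∂n| = fV + V²/R  →  V² + fR·V − fR·V_g = 0
With fR = 1.07×10⁻⁴ × 1262×10³ m = 135 m/s:
V = [−fR + √((fR)² + 4 fR V_g)]/2 = [−135 + √(135² + 4×135×18.8)]/2 = 16.7 m/s
Subgeostrophic (V < V_g = 18.8 m/s), as expected around a low.
Converting: 16.7 m/s × 3.6 = 60 km/h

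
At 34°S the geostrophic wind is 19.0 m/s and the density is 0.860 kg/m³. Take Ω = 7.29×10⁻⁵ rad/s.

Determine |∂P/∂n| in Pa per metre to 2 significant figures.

1.3×10⁻³ Pa/m

Coriolis parameter at 34°S:
f = 2Ω sin φ = 2 × 7.29×10⁻⁵ × sin 34° = 8.15×10⁻⁵ s⁻¹
Geostrophic balance rearranged: |∂P/∂n| = f ρ V_g
|∂P/∂n| = 8.15×10⁻⁵ × 0.860 × 19.0 = 1.33×10⁻³ Pa/m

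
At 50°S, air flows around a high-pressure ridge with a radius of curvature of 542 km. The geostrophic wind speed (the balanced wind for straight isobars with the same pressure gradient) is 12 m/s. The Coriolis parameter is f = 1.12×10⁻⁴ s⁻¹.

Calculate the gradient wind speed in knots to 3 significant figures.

32.0 knots

Around a high, pressure-gradient force acts outward with centrifugal, so Coriolis balances both:
fV = (1/ρ)|∂P/∂n| + V²/R  →  V² − fR·V + fR·V_g = 0
With fR = 1.12×10⁻⁴ × 542×10³ m = 60.7 m/s:
V = [fR − √((fR)² − 4 fR V_g)]/2 = [60.7 − √(60.7² − 4×60.7×12)]/2 = 16.5 m/s
Supergeostrophic (V > V_g = 12 m/s), as expected around a high.
Converting: 16.5 m/s × 1.944 = 32.0 knots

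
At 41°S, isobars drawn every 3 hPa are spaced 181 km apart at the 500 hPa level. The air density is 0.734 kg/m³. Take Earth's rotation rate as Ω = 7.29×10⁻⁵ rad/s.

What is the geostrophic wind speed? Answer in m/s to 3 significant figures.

Coriolis parameter at 41°S:
f = 2Ω sin φ = 2 × 7.29×10⁻⁵ × sin 41° = 9.57×10⁻⁵ s⁻¹
Pressure gradient: |∂P/∂n| = 300 Pa / 181000 m = 1.66×10⁻³ Pa/m
Geostrophic balance (pressure-gradient force = Coriolis force):
V_g = (1/(fρ)) |∂P/∂n| = 1.66×10⁻³ / (9.57×10⁻⁵ × 0.734) = 23.6 m/s

23.6 m/s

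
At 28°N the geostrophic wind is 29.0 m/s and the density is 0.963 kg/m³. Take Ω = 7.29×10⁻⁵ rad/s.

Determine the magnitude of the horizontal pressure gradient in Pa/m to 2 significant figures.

1.9×10⁻³ Pa/m

Coriolis parameter at 28°N:
f = 2Ω sin φ = 2 × 7.29×10⁻⁵ × sin 28° = 6.84×10⁻⁵ s⁻¹
Geostrophic balance rearranged: |∂P/∂n| = f ρ V_g
|∂P/∂n| = 6.84×10⁻⁵ × 0.963 × 29.0 = 1.91×10⁻³ Pa/m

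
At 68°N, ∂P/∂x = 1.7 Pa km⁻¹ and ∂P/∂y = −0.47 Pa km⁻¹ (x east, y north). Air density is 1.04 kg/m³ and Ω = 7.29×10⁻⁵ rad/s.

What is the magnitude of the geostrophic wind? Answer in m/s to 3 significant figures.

Coriolis parameter at 68°N:
f = 2Ω sin φ = 2 × 7.29×10⁻⁵ × sin 68° = 1.35×10⁻⁴ s⁻¹
Component geostrophic relations (x east, y north):
u_g = −(1/(fρ)) ∂P/∂y,  v_g = (1/(fρ)) ∂P/∂x
u_g = −(−0.47×10⁻³)/(1.35×10⁻⁴ × 1.04) = 3.34 m/s;  v_g = (1.7×10⁻³)/(1.35×10⁻⁴ × 1.04) = 12.1 m/s
|V_g| = √(u_g² + v_g²) = 12.5 m/s

12.5 m/s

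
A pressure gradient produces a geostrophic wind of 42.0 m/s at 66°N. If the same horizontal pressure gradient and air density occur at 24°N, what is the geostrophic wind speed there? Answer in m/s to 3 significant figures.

94.3 m/s

With the same pressure gradient and density, V_g ∝ 1/f ∝ 1/sin φ.
V₂ = V₁ · sin φ₁ / sin φ₂ = 42.0 × sin 66° / sin 24°
V₂ = 42.0 × 0.9135/0.4067 = 94.3 m/s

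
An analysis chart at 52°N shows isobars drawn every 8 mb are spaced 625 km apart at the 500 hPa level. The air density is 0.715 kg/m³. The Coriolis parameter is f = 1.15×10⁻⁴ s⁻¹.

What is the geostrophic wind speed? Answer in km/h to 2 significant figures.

56 km/h

Pressure gradient: |∂P/∂n| = 800 Pa / 625000 m = 1.28×10⁻³ Pa/m
Geostrophic balance (pressure-gradient force = Coriolis force):
V_g = (1/(fρ)) |∂P/∂n| = 1.28×10⁻³ / (1.15×10⁻⁴ × 0.715) = 15.6 m/s
Converting: 15.6 m/s × 3.6 = 56 km/h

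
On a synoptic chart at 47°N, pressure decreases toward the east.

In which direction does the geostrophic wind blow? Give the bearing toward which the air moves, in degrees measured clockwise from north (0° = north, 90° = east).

180°

The pressure-gradient force points toward the east (bearing 090°).
Geostrophic balance: in the Northern Hemisphere the Coriolis force deflects motion to the right, so the geostrophic wind blows 90° to the right of the pressure-gradient force (low pressure on the left).
Rotating 090° by 90° clockwise gives 180° — the wind blows toward the south.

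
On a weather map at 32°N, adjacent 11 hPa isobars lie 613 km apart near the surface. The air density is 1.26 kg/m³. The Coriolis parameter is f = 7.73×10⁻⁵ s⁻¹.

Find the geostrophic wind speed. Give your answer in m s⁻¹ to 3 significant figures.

18.4 m s⁻¹

Pressure gradient: |∂P/∂n| = 1100 Pa / 613000 m = 1.79×10⁻³ Pa/m
Geostrophic balance (pressure-gradient force = Coriolis force):
V_g = (1/(fρ)) |∂P/∂n| = 1.79×10⁻³ / (7.73×10⁻⁵ × 1.26) = 18.4 m/s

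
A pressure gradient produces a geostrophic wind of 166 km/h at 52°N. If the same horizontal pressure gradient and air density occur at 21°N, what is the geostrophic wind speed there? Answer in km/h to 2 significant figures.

With the same pressure gradient and density, V_g ∝ 1/f ∝ 1/sin φ.
V₂ = V₁ · sin φ₁ / sin φ₂ = 166 × sin 52° / sin 21°
V₂ = 166 × 0.7880/0.3584 = 370 km/h

370 km/h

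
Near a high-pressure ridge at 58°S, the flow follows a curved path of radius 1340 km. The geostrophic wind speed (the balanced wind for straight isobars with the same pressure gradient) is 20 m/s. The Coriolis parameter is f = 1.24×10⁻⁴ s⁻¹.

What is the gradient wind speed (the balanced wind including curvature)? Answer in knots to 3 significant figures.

45.2 knots

Around a high, pressure-gradient force acts outward with centrifugal, so Coriolis balances both:
fV = (1/ρ)|∂P/∂n| + V²/R  →  V² − fR·V + fR·V_g = 0
With fR = 1.24×10⁻⁴ × 1340×10³ m = 166 m/s:
V = [fR − √((fR)² − 4 fR V_g)]/2 = [166 − √(166² − 4×166×20)]/2 = 23.3 m/s
Supergeostrophic (V > V_g = 20 m/s), as expected around a high.
Converting: 23.3 m/s × 1.944 = 45.2 knots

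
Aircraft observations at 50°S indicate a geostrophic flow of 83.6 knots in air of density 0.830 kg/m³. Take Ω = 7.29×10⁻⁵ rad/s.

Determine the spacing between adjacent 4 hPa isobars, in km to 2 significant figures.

Coriolis parameter at 50°S:
f = 2Ω sin φ = 2 × 7.29×10⁻⁵ × sin 50° = 1.12×10⁻⁴ s⁻¹
Wind speed in SI: 83.6 knots = 43.0 m/s
Geostrophic balance rearranged: |∂P/∂n| = f ρ V_g
|∂P/∂n| = 1.12×10⁻⁴ × 0.830 × 43.0 = 3.99×10⁻³ Pa/m
Isobar spacing: Δn = ΔP/|∂P/∂n| = 400 Pa / 3.99×10⁻³ Pa/m = 100329 m ≈ 100 km

100 km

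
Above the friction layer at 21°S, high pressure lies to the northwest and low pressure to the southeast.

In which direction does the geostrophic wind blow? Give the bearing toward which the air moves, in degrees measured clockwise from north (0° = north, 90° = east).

045°

The pressure-gradient force points toward the southeast (bearing 135°).
Geostrophic balance: in the Southern Hemisphere the Coriolis force deflects motion to the left, so the geostrophic wind blows 90° to the left of the pressure-gradient force (low pressure on the right).
Rotating 135° by 90° counterclockwise gives 045° — the wind blows toward the northeast.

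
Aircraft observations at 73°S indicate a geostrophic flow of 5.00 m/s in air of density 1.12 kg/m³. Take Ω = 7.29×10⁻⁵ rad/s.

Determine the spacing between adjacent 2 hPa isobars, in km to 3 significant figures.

256 km

Coriolis parameter at 73°S:
f = 2Ω sin φ = 2 × 7.29×10⁻⁵ × sin 73° = 1.39×10⁻⁴ s⁻¹
Geostrophic balance rearranged: |∂P/∂n| = f ρ V_g
|∂P/∂n| = 1.39×10⁻⁴ × 1.12 × 5.00 = 7.81×10⁻⁴ Pa/m
Isobar spacing: Δn = ΔP/|∂P/∂n| = 200 Pa / 7.81×10⁻⁴ Pa/m = 256146 m ≈ 256 km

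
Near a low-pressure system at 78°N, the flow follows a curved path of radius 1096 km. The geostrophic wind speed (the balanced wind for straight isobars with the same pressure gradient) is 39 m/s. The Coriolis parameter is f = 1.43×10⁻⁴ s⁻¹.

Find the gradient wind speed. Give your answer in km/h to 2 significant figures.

Around a low, centrifugal force acts outward with Coriolis, so pressure-gradient force balances both:
(1/ρ)|∂P/∂n| = fV + V²/R  →  V² + fR·V − fR·V_g = 0
With fR = 1.43×10⁻⁴ × 1096×10³ m = 157 m/s:
V = [−fR + √((fR)² + 4 fR V_g)]/2 = [−157 + √(157² + 4×157×39)]/2 = 32.3 m/s
Subgeostrophic (V < V_g = 39 m/s), as expected around a low.
Converting: 32.3 m/s × 3.6 = 120 km/h

120 km/h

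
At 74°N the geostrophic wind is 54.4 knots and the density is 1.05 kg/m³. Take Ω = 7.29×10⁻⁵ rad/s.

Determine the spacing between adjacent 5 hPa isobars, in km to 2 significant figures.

Coriolis parameter at 74°N:
f = 2Ω sin φ = 2 × 7.29×10⁻⁵ × sin 74° = 1.40×10⁻⁴ s⁻¹
Wind speed in SI: 54.4 knots = 28.0 m/s
Geostrophic balance rearranged: |∂P/∂n| = f ρ V_g
|∂P/∂n| = 1.40×10⁻⁴ × 1.05 × 28.0 = 4.12×10⁻³ Pa/m
Isobar spacing: Δn = ΔP/|∂P/∂n| = 500 Pa / 4.12×10⁻³ Pa/m = 121407 m ≈ 120 km

120 km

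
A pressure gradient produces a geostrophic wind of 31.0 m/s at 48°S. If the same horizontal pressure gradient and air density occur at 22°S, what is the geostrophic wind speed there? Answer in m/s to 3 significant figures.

With the same pressure gradient and density, V_g ∝ 1/f ∝ 1/sin φ.
V₂ = V₁ · sin φ₁ / sin φ₂ = 31.0 × sin 48° / sin 22°
V₂ = 31.0 × 0.7431/0.3746 = 61.5 m/s

61.5 m/s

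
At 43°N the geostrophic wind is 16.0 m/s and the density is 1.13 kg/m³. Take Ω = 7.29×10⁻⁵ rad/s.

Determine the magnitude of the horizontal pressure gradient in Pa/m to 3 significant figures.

1.80×10⁻³ Pa/m

Coriolis parameter at 43°N:
f = 2Ω sin φ = 2 × 7.29×10⁻⁵ × sin 43° = 9.94×10⁻⁵ s⁻¹
Geostrophic balance rearranged: |∂P/∂n| = f ρ V_g
|∂P/∂n| = 9.94×10⁻⁵ × 1.13 × 16.0 = 1.80×10⁻³ Pa/m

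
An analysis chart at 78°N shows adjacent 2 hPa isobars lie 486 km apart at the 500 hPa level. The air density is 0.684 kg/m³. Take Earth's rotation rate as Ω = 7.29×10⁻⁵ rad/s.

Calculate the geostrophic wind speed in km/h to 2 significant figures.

Coriolis parameter at 78°N:
f = 2Ω sin φ = 2 × 7.29×10⁻⁵ × sin 78° = 1.43×10⁻⁴ s⁻¹
Pressure gradient: |∂P/∂n| = 200 Pa / 486000 m = 4.12×10⁻⁴ Pa/m
Geostrophic balance (pressure-gradient force = Coriolis force):
V_g = (1/(fρ)) |∂P/∂n| = 4.12×10⁻⁴ / (1.43×10⁻⁴ × 0.684) = 4.22 m/s
Converting: 4.22 m/s × 3.6 = 15 km/h

15 km/h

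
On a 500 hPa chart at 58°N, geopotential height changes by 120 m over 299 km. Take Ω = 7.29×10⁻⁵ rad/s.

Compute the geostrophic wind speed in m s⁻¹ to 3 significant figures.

31.8 m s⁻¹

Coriolis parameter at 58°N:
f = 2Ω sin φ = 2 × 7.29×10⁻⁵ × sin 58° = 1.24×10⁻⁴ s⁻¹
Height gradient: |∂Z/∂n| = 120 m / 299000 m = 4.01×10⁻⁴
On a pressure surface, geostrophic balance gives V_g = (g/f)|∂Z/∂n|:
V_g = 9.81 × 4.01×10⁻⁴ / 1.24×10⁻⁴ = 31.8 m/s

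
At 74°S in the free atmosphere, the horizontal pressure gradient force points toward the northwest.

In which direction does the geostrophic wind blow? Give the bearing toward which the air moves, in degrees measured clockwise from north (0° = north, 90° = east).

225°

The pressure-gradient force points toward the northwest (bearing 315°).
Geostrophic balance: in the Southern Hemisphere the Coriolis force deflects motion to the left, so the geostrophic wind blows 90° to the left of the pressure-gradient force (low pressure on the right).
Rotating 315° by 90° counterclockwise gives 225° — the wind blows toward the southwest.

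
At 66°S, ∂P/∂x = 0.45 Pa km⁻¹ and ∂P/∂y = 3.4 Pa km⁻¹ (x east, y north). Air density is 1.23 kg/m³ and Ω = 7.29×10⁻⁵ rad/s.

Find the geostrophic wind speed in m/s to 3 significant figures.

20.9 m/s

Coriolis parameter at 66°S:
f = 2Ω sin φ = 2 × 7.29×10⁻⁵ × sin 66° = 1.33×10⁻⁴ s⁻¹
In the Southern Hemisphere f is negative: f = −1.33×10⁻⁴ s⁻¹.
Component geostrophic relations (x east, y north):
u_g = −(1/(fρ)) ∂P/∂y,  v_g = (1/(fρ)) ∂P/∂x
u_g = −(3.4×10⁻³)/(−1.33×10⁻⁴ × 1.23) = 20.8 m/s;  v_g = (0.45×10⁻³)/(−1.33×10⁻⁴ × 1.23) = −2.75 m/s
|V_g| = √(u_g² + v_g²) = 20.9 m/s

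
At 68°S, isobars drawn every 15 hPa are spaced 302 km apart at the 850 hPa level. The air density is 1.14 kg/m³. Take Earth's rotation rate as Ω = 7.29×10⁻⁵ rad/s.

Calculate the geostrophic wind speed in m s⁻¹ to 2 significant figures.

Coriolis parameter at 68°S:
f = 2Ω sin φ = 2 × 7.29×10⁻⁵ × sin 68° = 1.35×10⁻⁴ s⁻¹
Pressure gradient: |∂P/∂n| = 1500 Pa / 302000 m = 4.97×10⁻³ Pa/m
Geostrophic balance (pressure-gradient force = Coriolis force):
V_g = (1/(fρ)) |∂P/∂n| = 4.97×10⁻³ / (1.35×10⁻⁴ × 1.14) = 32.2 m/s

32 m s⁻¹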